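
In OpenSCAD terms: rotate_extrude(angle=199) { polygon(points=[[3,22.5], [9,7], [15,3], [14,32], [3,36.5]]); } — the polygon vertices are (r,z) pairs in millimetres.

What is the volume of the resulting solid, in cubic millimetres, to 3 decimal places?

Profile (r,z), 5 vertices: (3,22.5) (9,7) (15,3) (14,32) (3,36.5)
edge 0: (3,22.5)→(9,7)  cross = 3·7 − 9·22.5 = -181.5000; (r_i+r_j)·cross = 12·-181.5000 = -2178.0000
edge 1: (9,7)→(15,3)  cross = 9·3 − 15·7 = -78.0000; (r_i+r_j)·cross = 24·-78.0000 = -1872.0000
edge 2: (15,3)→(14,32)  cross = 15·32 − 14·3 = 438.0000; (r_i+r_j)·cross = 29·438.0000 = 12702.0000
edge 3: (14,32)→(3,36.5)  cross = 14·36.5 − 3·32 = 415.0000; (r_i+r_j)·cross = 17·415.0000 = 7055.0000
edge 4: (3,36.5)→(3,22.5)  cross = 3·22.5 − 3·36.5 = -42.0000; (r_i+r_j)·cross = 6·-42.0000 = -252.0000
Σcross = 551.5000 → A = |Σcross|/2 = 275.7500 mm²
Σ(r_i+r_j)·cross = 15455.0000 → first moment M = |Σ|/6 = 2575.8333
R_c = M/A = 2575.8333/275.7500 = 9.3412 mm
θ = 199° = 3.473205 rad
V = θ·R_c·A = 3.473205·9.3412·275.7500 = 8946.398 mm³

Volume = 8946.398 mm³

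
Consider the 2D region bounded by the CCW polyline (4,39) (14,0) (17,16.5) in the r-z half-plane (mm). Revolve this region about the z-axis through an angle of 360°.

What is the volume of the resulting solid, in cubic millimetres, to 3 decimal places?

Profile (r,z), 3 vertices: (4,39) (14,0) (17,16.5)
edge 0: (4,39)→(14,0)  cross = 4·0 − 14·39 = -546.0000; (r_i+r_j)·cross = 18·-546.0000 = -9828.0000
edge 1: (14,0)→(17,16.5)  cross = 14·16.5 − 17·0 = 231.0000; (r_i+r_j)·cross = 31·231.0000 = 7161.0000
edge 2: (17,16.5)→(4,39)  cross = 17·39 − 4·16.5 = 597.0000; (r_i+r_j)·cross = 21·597.0000 = 12537.0000
Σcross = 282.0000 → A = |Σcross|/2 = 141.0000 mm²
Σ(r_i+r_j)·cross = 9870.0000 → first moment M = |Σ|/6 = 1645.0000
R_c = M/A = 1645.0000/141.0000 = 11.6667 mm
θ = 360° = 6.283185 rad
V = θ·R_c·A = 6.283185·11.6667·141.0000 = 10335.840 mm³

Volume = 10335.840 mm³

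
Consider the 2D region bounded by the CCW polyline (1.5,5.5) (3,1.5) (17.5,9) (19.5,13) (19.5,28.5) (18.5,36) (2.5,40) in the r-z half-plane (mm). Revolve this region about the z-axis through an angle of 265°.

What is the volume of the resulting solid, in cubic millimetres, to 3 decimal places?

Volume = 26030.575 mm³

Profile (r,z), 7 vertices: (1.5,5.5) (3,1.5) (17.5,9) (19.5,13) (19.5,28.5) (18.5,36) (2.5,40)
edge 0: (1.5,5.5)→(3,1.5)  cross = 1.5·1.5 − 3·5.5 = -14.2500; (r_i+r_j)·cross = 4.5·-14.2500 = -64.1250
edge 1: (3,1.5)→(17.5,9)  cross = 3·9 − 17.5·1.5 = 0.7500; (r_i+r_j)·cross = 20.5·0.7500 = 15.3750
edge 2: (17.5,9)→(19.5,13)  cross = 17.5·13 − 19.5·9 = 52.0000; (r_i+r_j)·cross = 37·52.0000 = 1924.0000
edge 3: (19.5,13)→(19.5,28.5)  cross = 19.5·28.5 − 19.5·13 = 302.2500; (r_i+r_j)·cross = 39·302.2500 = 11787.7500
edge 4: (19.5,28.5)→(18.5,36)  cross = 19.5·36 − 18.5·28.5 = 174.7500; (r_i+r_j)·cross = 38·174.7500 = 6640.5000
edge 5: (18.5,36)→(2.5,40)  cross = 18.5·40 − 2.5·36 = 650.0000; (r_i+r_j)·cross = 21·650.0000 = 13650.0000
edge 6: (2.5,40)→(1.5,5.5)  cross = 2.5·5.5 − 1.5·40 = -46.2500; (r_i+r_j)·cross = 4·-46.2500 = -185.0000
Σcross = 1119.2500 → A = |Σcross|/2 = 559.6250 mm²
Σ(r_i+r_j)·cross = 33768.5000 → first moment M = |Σ|/6 = 5628.0833
R_c = M/A = 5628.0833/559.6250 = 10.0569 mm
θ = 265° = 4.625123 rad
V = θ·R_c·A = 4.625123·10.0569·559.6250 = 26030.575 mm³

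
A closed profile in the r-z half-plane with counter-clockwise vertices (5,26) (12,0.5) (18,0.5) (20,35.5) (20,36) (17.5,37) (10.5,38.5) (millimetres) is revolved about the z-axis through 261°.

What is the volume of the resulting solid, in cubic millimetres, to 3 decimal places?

Volume = 24530.531 mm³

Profile (r,z), 7 vertices: (5,26) (12,0.5) (18,0.5) (20,35.5) (20,36) (17.5,37) (10.5,38.5)
edge 0: (5,26)→(12,0.5)  cross = 5·0.5 − 12·26 = -309.5000; (r_i+r_j)·cross = 17·-309.5000 = -5261.5000
edge 1: (12,0.5)→(18,0.5)  cross = 12·0.5 − 18·0.5 = -3.0000; (r_i+r_j)·cross = 30·-3.0000 = -90.0000
edge 2: (18,0.5)→(20,35.5)  cross = 18·35.5 − 20·0.5 = 629.0000; (r_i+r_j)·cross = 38·629.0000 = 23902.0000
edge 3: (20,35.5)→(20,36)  cross = 20·36 − 20·35.5 = 10.0000; (r_i+r_j)·cross = 40·10.0000 = 400.0000
edge 4: (20,36)→(17.5,37)  cross = 20·37 − 17.5·36 = 110.0000; (r_i+r_j)·cross = 37.5·110.0000 = 4125.0000
edge 5: (17.5,37)→(10.5,38.5)  cross = 17.5·38.5 − 10.5·37 = 285.2500; (r_i+r_j)·cross = 28·285.2500 = 7987.0000
edge 6: (10.5,38.5)→(5,26)  cross = 10.5·26 − 5·38.5 = 80.5000; (r_i+r_j)·cross = 15.5·80.5000 = 1247.7500
Σcross = 802.2500 → A = |Σcross|/2 = 401.1250 mm²
Σ(r_i+r_j)·cross = 32310.2500 → first moment M = |Σ|/6 = 5385.0417
R_c = M/A = 5385.0417/401.1250 = 13.4248 mm
θ = 261° = 4.555309 rad
V = θ·R_c·A = 4.555309·13.4248·401.1250 = 24530.531 mm³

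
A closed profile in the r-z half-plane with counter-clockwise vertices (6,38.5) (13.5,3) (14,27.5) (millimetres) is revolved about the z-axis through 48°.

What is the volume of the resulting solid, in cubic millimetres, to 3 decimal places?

Profile (r,z), 3 vertices: (6,38.5) (13.5,3) (14,27.5)
edge 0: (6,38.5)→(13.5,3)  cross = 6·3 − 13.5·38.5 = -501.7500; (r_i+r_j)·cross = 19.5·-501.7500 = -9784.1250
edge 1: (13.5,3)→(14,27.5)  cross = 13.5·27.5 − 14·3 = 329.2500; (r_i+r_j)·cross = 27.5·329.2500 = 9054.3750
edge 2: (14,27.5)→(6,38.5)  cross = 14·38.5 − 6·27.5 = 374.0000; (r_i+r_j)·cross = 20·374.0000 = 7480.0000
Σcross = 201.5000 → A = |Σcross|/2 = 100.7500 mm²
Σ(r_i+r_j)·cross = 6750.2500 → first moment M = |Σ|/6 = 1125.0417
R_c = M/A = 1125.0417/100.7500 = 11.1667 mm
θ = 48° = 0.837758 rad
V = θ·R_c·A = 0.837758·11.1667·100.7500 = 942.513 mm³

Volume = 942.513 mm³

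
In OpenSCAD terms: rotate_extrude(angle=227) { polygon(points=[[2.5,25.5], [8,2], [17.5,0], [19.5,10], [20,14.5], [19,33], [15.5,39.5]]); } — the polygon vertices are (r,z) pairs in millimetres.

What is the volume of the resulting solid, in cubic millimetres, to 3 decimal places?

Volume = 23335.328 mm³

Profile (r,z), 7 vertices: (2.5,25.5) (8,2) (17.5,0) (19.5,10) (20,14.5) (19,33) (15.5,39.5)
edge 0: (2.5,25.5)→(8,2)  cross = 2.5·2 − 8·25.5 = -199.0000; (r_i+r_j)·cross = 10.5·-199.0000 = -2089.5000
edge 1: (8,2)→(17.5,0)  cross = 8·0 − 17.5·2 = -35.0000; (r_i+r_j)·cross = 25.5·-35.0000 = -892.5000
edge 2: (17.5,0)→(19.5,10)  cross = 17.5·10 − 19.5·0 = 175.0000; (r_i+r_j)·cross = 37·175.0000 = 6475.0000
edge 3: (19.5,10)→(20,14.5)  cross = 19.5·14.5 − 20·10 = 82.7500; (r_i+r_j)·cross = 39.5·82.7500 = 3268.6250
edge 4: (20,14.5)→(19,33)  cross = 20·33 − 19·14.5 = 384.5000; (r_i+r_j)·cross = 39·384.5000 = 14995.5000
edge 5: (19,33)→(15.5,39.5)  cross = 19·39.5 − 15.5·33 = 239.0000; (r_i+r_j)·cross = 34.5·239.0000 = 8245.5000
edge 6: (15.5,39.5)→(2.5,25.5)  cross = 15.5·25.5 − 2.5·39.5 = 296.5000; (r_i+r_j)·cross = 18·296.5000 = 5337.0000
Σcross = 943.7500 → A = |Σcross|/2 = 471.8750 mm²
Σ(r_i+r_j)·cross = 35339.6250 → first moment M = |Σ|/6 = 5889.9375
R_c = M/A = 5889.9375/471.8750 = 12.4820 mm
θ = 227° = 3.961897 rad
V = θ·R_c·A = 3.961897·12.4820·471.8750 = 23335.328 mm³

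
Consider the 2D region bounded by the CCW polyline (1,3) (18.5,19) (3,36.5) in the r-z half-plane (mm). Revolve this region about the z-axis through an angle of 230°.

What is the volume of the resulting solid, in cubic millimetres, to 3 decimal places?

Volume = 8343.383 mm³

Profile (r,z), 3 vertices: (1,3) (18.5,19) (3,36.5)
edge 0: (1,3)→(18.5,19)  cross = 1·19 − 18.5·3 = -36.5000; (r_i+r_j)·cross = 19.5·-36.5000 = -711.7500
edge 1: (18.5,19)→(3,36.5)  cross = 18.5·36.5 − 3·19 = 618.2500; (r_i+r_j)·cross = 21.5·618.2500 = 13292.3750
edge 2: (3,36.5)→(1,3)  cross = 3·3 − 1·36.5 = -27.5000; (r_i+r_j)·cross = 4·-27.5000 = -110.0000
Σcross = 554.2500 → A = |Σcross|/2 = 277.1250 mm²
Σ(r_i+r_j)·cross = 12470.6250 → first moment M = |Σ|/6 = 2078.4375
R_c = M/A = 2078.4375/277.1250 = 7.5000 mm
θ = 230° = 4.014257 rad
V = θ·R_c·A = 4.014257·7.5000·277.1250 = 8343.383 mm³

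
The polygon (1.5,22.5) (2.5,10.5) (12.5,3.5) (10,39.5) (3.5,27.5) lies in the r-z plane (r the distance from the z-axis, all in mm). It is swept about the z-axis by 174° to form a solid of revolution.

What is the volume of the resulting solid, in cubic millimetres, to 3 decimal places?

Volume = 5241.643 mm³

Profile (r,z), 5 vertices: (1.5,22.5) (2.5,10.5) (12.5,3.5) (10,39.5) (3.5,27.5)
edge 0: (1.5,22.5)→(2.5,10.5)  cross = 1.5·10.5 − 2.5·22.5 = -40.5000; (r_i+r_j)·cross = 4·-40.5000 = -162.0000
edge 1: (2.5,10.5)→(12.5,3.5)  cross = 2.5·3.5 − 12.5·10.5 = -122.5000; (r_i+r_j)·cross = 15·-122.5000 = -1837.5000
edge 2: (12.5,3.5)→(10,39.5)  cross = 12.5·39.5 − 10·3.5 = 458.7500; (r_i+r_j)·cross = 22.5·458.7500 = 10321.8750
edge 3: (10,39.5)→(3.5,27.5)  cross = 10·27.5 − 3.5·39.5 = 136.7500; (r_i+r_j)·cross = 13.5·136.7500 = 1846.1250
edge 4: (3.5,27.5)→(1.5,22.5)  cross = 3.5·22.5 − 1.5·27.5 = 37.5000; (r_i+r_j)·cross = 5·37.5000 = 187.5000
Σcross = 470.0000 → A = |Σcross|/2 = 235.0000 mm²
Σ(r_i+r_j)·cross = 10356.0000 → first moment M = |Σ|/6 = 1726.0000
R_c = M/A = 1726.0000/235.0000 = 7.3447 mm
θ = 174° = 3.036873 rad
V = θ·R_c·A = 3.036873·7.3447·235.0000 = 5241.643 mm³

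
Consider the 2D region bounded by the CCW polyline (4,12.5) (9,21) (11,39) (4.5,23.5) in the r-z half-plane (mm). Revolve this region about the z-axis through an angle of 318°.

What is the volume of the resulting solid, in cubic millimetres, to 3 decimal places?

Volume = 2770.564 mm³

Profile (r,z), 4 vertices: (4,12.5) (9,21) (11,39) (4.5,23.5)
edge 0: (4,12.5)→(9,21)  cross = 4·21 − 9·12.5 = -28.5000; (r_i+r_j)·cross = 13·-28.5000 = -370.5000
edge 1: (9,21)→(11,39)  cross = 9·39 − 11·21 = 120.0000; (r_i+r_j)·cross = 20·120.0000 = 2400.0000
edge 2: (11,39)→(4.5,23.5)  cross = 11·23.5 − 4.5·39 = 83.0000; (r_i+r_j)·cross = 15.5·83.0000 = 1286.5000
edge 3: (4.5,23.5)→(4,12.5)  cross = 4.5·12.5 − 4·23.5 = -37.7500; (r_i+r_j)·cross = 8.5·-37.7500 = -320.8750
Σcross = 136.7500 → A = |Σcross|/2 = 68.3750 mm²
Σ(r_i+r_j)·cross = 2995.1250 → first moment M = |Σ|/6 = 499.1875
R_c = M/A = 499.1875/68.3750 = 7.3007 mm
θ = 318° = 5.550147 rad
V = θ·R_c·A = 5.550147·7.3007·68.3750 = 2770.564 mm³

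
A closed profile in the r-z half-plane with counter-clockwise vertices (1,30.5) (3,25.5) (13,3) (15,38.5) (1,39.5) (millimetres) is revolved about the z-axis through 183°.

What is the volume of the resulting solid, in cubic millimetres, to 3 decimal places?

Profile (r,z), 5 vertices: (1,30.5) (3,25.5) (13,3) (15,38.5) (1,39.5)
edge 0: (1,30.5)→(3,25.5)  cross = 1·25.5 − 3·30.5 = -66.0000; (r_i+r_j)·cross = 4·-66.0000 = -264.0000
edge 1: (3,25.5)→(13,3)  cross = 3·3 − 13·25.5 = -322.5000; (r_i+r_j)·cross = 16·-322.5000 = -5160.0000
edge 2: (13,3)→(15,38.5)  cross = 13·38.5 − 15·3 = 455.5000; (r_i+r_j)·cross = 28·455.5000 = 12754.0000
edge 3: (15,38.5)→(1,39.5)  cross = 15·39.5 − 1·38.5 = 554.0000; (r_i+r_j)·cross = 16·554.0000 = 8864.0000
edge 4: (1,39.5)→(1,30.5)  cross = 1·30.5 − 1·39.5 = -9.0000; (r_i+r_j)·cross = 2·-9.0000 = -18.0000
Σcross = 612.0000 → A = |Σcross|/2 = 306.0000 mm²
Σ(r_i+r_j)·cross = 16176.0000 → first moment M = |Σ|/6 = 2696.0000
R_c = M/A = 2696.0000/306.0000 = 8.8105 mm
θ = 183° = 3.193953 rad
V = θ·R_c·A = 3.193953·8.8105·306.0000 = 8610.896 mm³

Volume = 8610.896 mm³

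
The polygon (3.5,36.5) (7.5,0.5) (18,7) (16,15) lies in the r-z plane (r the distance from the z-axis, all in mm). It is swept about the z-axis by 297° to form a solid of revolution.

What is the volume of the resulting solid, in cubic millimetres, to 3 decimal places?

Volume = 11968.565 mm³

Profile (r,z), 4 vertices: (3.5,36.5) (7.5,0.5) (18,7) (16,15)
edge 0: (3.5,36.5)→(7.5,0.5)  cross = 3.5·0.5 − 7.5·36.5 = -272.0000; (r_i+r_j)·cross = 11·-272.0000 = -2992.0000
edge 1: (7.5,0.5)→(18,7)  cross = 7.5·7 − 18·0.5 = 43.5000; (r_i+r_j)·cross = 25.5·43.5000 = 1109.2500
edge 2: (18,7)→(16,15)  cross = 18·15 − 16·7 = 158.0000; (r_i+r_j)·cross = 34·158.0000 = 5372.0000
edge 3: (16,15)→(3.5,36.5)  cross = 16·36.5 − 3.5·15 = 531.5000; (r_i+r_j)·cross = 19.5·531.5000 = 10364.2500
Σcross = 461.0000 → A = |Σcross|/2 = 230.5000 mm²
Σ(r_i+r_j)·cross = 13853.5000 → first moment M = |Σ|/6 = 2308.9167
R_c = M/A = 2308.9167/230.5000 = 10.0170 mm
θ = 297° = 5.183628 rad
V = θ·R_c·A = 5.183628·10.0170·230.5000 = 11968.565 mm³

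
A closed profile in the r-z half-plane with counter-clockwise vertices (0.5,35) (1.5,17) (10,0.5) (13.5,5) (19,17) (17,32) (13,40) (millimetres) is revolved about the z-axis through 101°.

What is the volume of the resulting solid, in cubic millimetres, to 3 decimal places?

Volume = 8411.337 mm³

Profile (r,z), 7 vertices: (0.5,35) (1.5,17) (10,0.5) (13.5,5) (19,17) (17,32) (13,40)
edge 0: (0.5,35)→(1.5,17)  cross = 0.5·17 − 1.5·35 = -44.0000; (r_i+r_j)·cross = 2·-44.0000 = -88.0000
edge 1: (1.5,17)→(10,0.5)  cross = 1.5·0.5 − 10·17 = -169.2500; (r_i+r_j)·cross = 11.5·-169.2500 = -1946.3750
edge 2: (10,0.5)→(13.5,5)  cross = 10·5 − 13.5·0.5 = 43.2500; (r_i+r_j)·cross = 23.5·43.2500 = 1016.3750
edge 3: (13.5,5)→(19,17)  cross = 13.5·17 − 19·5 = 134.5000; (r_i+r_j)·cross = 32.5·134.5000 = 4371.2500
edge 4: (19,17)→(17,32)  cross = 19·32 − 17·17 = 319.0000; (r_i+r_j)·cross = 36·319.0000 = 11484.0000
edge 5: (17,32)→(13,40)  cross = 17·40 − 13·32 = 264.0000; (r_i+r_j)·cross = 30·264.0000 = 7920.0000
edge 6: (13,40)→(0.5,35)  cross = 13·35 − 0.5·40 = 435.0000; (r_i+r_j)·cross = 13.5·435.0000 = 5872.5000
Σcross = 982.5000 → A = |Σcross|/2 = 491.2500 mm²
Σ(r_i+r_j)·cross = 28629.7500 → first moment M = |Σ|/6 = 4771.6250
R_c = M/A = 4771.6250/491.2500 = 9.7132 mm
θ = 101° = 1.762783 rad
V = θ·R_c·A = 1.762783·9.7132·491.2500 = 8411.337 mm³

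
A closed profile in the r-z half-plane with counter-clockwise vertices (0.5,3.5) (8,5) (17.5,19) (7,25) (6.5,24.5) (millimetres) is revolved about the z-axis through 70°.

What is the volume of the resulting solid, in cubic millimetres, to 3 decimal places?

Profile (r,z), 5 vertices: (0.5,3.5) (8,5) (17.5,19) (7,25) (6.5,24.5)
edge 0: (0.5,3.5)→(8,5)  cross = 0.5·5 − 8·3.5 = -25.5000; (r_i+r_j)·cross = 8.5·-25.5000 = -216.7500
edge 1: (8,5)→(17.5,19)  cross = 8·19 − 17.5·5 = 64.5000; (r_i+r_j)·cross = 25.5·64.5000 = 1644.7500
edge 2: (17.5,19)→(7,25)  cross = 17.5·25 − 7·19 = 304.5000; (r_i+r_j)·cross = 24.5·304.5000 = 7460.2500
edge 3: (7,25)→(6.5,24.5)  cross = 7·24.5 − 6.5·25 = 9.0000; (r_i+r_j)·cross = 13.5·9.0000 = 121.5000
edge 4: (6.5,24.5)→(0.5,3.5)  cross = 6.5·3.5 − 0.5·24.5 = 10.5000; (r_i+r_j)·cross = 7·10.5000 = 73.5000
Σcross = 363.0000 → A = |Σcross|/2 = 181.5000 mm²
Σ(r_i+r_j)·cross = 9083.2500 → first moment M = |Σ|/6 = 1513.8750
R_c = M/A = 1513.8750/181.5000 = 8.3409 mm
θ = 70° = 1.221730 rad
V = θ·R_c·A = 1.221730·8.3409·181.5000 = 1849.547 mm³

Volume = 1849.547 mm³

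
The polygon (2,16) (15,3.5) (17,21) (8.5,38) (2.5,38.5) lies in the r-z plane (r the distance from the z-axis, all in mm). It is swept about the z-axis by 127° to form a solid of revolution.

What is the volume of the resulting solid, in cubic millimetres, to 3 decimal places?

Volume = 6843.469 mm³

Profile (r,z), 5 vertices: (2,16) (15,3.5) (17,21) (8.5,38) (2.5,38.5)
edge 0: (2,16)→(15,3.5)  cross = 2·3.5 − 15·16 = -233.0000; (r_i+r_j)·cross = 17·-233.0000 = -3961.0000
edge 1: (15,3.5)→(17,21)  cross = 15·21 − 17·3.5 = 255.5000; (r_i+r_j)·cross = 32·255.5000 = 8176.0000
edge 2: (17,21)→(8.5,38)  cross = 17·38 − 8.5·21 = 467.5000; (r_i+r_j)·cross = 25.5·467.5000 = 11921.2500
edge 3: (8.5,38)→(2.5,38.5)  cross = 8.5·38.5 − 2.5·38 = 232.2500; (r_i+r_j)·cross = 11·232.2500 = 2554.7500
edge 4: (2.5,38.5)→(2,16)  cross = 2.5·16 − 2·38.5 = -37.0000; (r_i+r_j)·cross = 4.5·-37.0000 = -166.5000
Σcross = 685.2500 → A = |Σcross|/2 = 342.6250 mm²
Σ(r_i+r_j)·cross = 18524.5000 → first moment M = |Σ|/6 = 3087.4167
R_c = M/A = 3087.4167/342.6250 = 9.0111 mm
θ = 127° = 2.216568 rad
V = θ·R_c·A = 2.216568·9.0111·342.6250 = 6843.469 mm³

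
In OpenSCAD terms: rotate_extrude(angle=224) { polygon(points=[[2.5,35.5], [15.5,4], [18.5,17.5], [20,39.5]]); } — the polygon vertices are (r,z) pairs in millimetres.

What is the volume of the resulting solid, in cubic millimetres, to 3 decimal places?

Profile (r,z), 4 vertices: (2.5,35.5) (15.5,4) (18.5,17.5) (20,39.5)
edge 0: (2.5,35.5)→(15.5,4)  cross = 2.5·4 − 15.5·35.5 = -540.2500; (r_i+r_j)·cross = 18·-540.2500 = -9724.5000
edge 1: (15.5,4)→(18.5,17.5)  cross = 15.5·17.5 − 18.5·4 = 197.2500; (r_i+r_j)·cross = 34·197.2500 = 6706.5000
edge 2: (18.5,17.5)→(20,39.5)  cross = 18.5·39.5 − 20·17.5 = 380.7500; (r_i+r_j)·cross = 38.5·380.7500 = 14658.8750
edge 3: (20,39.5)→(2.5,35.5)  cross = 20·35.5 − 2.5·39.5 = 611.2500; (r_i+r_j)·cross = 22.5·611.2500 = 13753.1250
Σcross = 649.0000 → A = |Σcross|/2 = 324.5000 mm²
Σ(r_i+r_j)·cross = 25394.0000 → first moment M = |Σ|/6 = 4232.3333
R_c = M/A = 4232.3333/324.5000 = 13.0426 mm
θ = 224° = 3.909538 rad
V = θ·R_c·A = 3.909538·13.0426·324.5000 = 16546.466 mm³

Volume = 16546.466 mm³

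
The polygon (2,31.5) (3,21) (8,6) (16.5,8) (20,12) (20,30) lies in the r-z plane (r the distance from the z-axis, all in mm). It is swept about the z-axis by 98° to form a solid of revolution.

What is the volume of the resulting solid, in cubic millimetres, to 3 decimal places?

Volume = 7285.545 mm³

Profile (r,z), 6 vertices: (2,31.5) (3,21) (8,6) (16.5,8) (20,12) (20,30)
edge 0: (2,31.5)→(3,21)  cross = 2·21 − 3·31.5 = -52.5000; (r_i+r_j)·cross = 5·-52.5000 = -262.5000
edge 1: (3,21)→(8,6)  cross = 3·6 − 8·21 = -150.0000; (r_i+r_j)·cross = 11·-150.0000 = -1650.0000
edge 2: (8,6)→(16.5,8)  cross = 8·8 − 16.5·6 = -35.0000; (r_i+r_j)·cross = 24.5·-35.0000 = -857.5000
edge 3: (16.5,8)→(20,12)  cross = 16.5·12 − 20·8 = 38.0000; (r_i+r_j)·cross = 36.5·38.0000 = 1387.0000
edge 4: (20,12)→(20,30)  cross = 20·30 − 20·12 = 360.0000; (r_i+r_j)·cross = 40·360.0000 = 14400.0000
edge 5: (20,30)→(2,31.5)  cross = 20·31.5 − 2·30 = 570.0000; (r_i+r_j)·cross = 22·570.0000 = 12540.0000
Σcross = 730.5000 → A = |Σcross|/2 = 365.2500 mm²
Σ(r_i+r_j)·cross = 25557.0000 → first moment M = |Σ|/6 = 4259.5000
R_c = M/A = 4259.5000/365.2500 = 11.6619 mm
θ = 98° = 1.710423 rad
V = θ·R_c·A = 1.710423·11.6619·365.2500 = 7285.545 mm³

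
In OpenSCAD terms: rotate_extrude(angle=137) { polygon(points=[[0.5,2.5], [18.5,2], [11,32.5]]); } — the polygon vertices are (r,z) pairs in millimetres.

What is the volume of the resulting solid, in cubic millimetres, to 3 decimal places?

Profile (r,z), 3 vertices: (0.5,2.5) (18.5,2) (11,32.5)
edge 0: (0.5,2.5)→(18.5,2)  cross = 0.5·2 − 18.5·2.5 = -45.2500; (r_i+r_j)·cross = 19·-45.2500 = -859.7500
edge 1: (18.5,2)→(11,32.5)  cross = 18.5·32.5 − 11·2 = 579.2500; (r_i+r_j)·cross = 29.5·579.2500 = 17087.8750
edge 2: (11,32.5)→(0.5,2.5)  cross = 11·2.5 − 0.5·32.5 = 11.2500; (r_i+r_j)·cross = 11.5·11.2500 = 129.3750
Σcross = 545.2500 → A = |Σcross|/2 = 272.6250 mm²
Σ(r_i+r_j)·cross = 16357.5000 → first moment M = |Σ|/6 = 2726.2500
R_c = M/A = 2726.2500/272.6250 = 10.0000 mm
θ = 137° = 2.391101 rad
V = θ·R_c·A = 2.391101·10.0000·272.6250 = 6518.739 mm³

Volume = 6518.739 mm³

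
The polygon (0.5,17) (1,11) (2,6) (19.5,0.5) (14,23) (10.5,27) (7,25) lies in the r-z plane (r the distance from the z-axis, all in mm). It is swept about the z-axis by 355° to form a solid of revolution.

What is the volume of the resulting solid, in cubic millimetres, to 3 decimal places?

Volume = 18236.913 mm³

Profile (r,z), 7 vertices: (0.5,17) (1,11) (2,6) (19.5,0.5) (14,23) (10.5,27) (7,25)
edge 0: (0.5,17)→(1,11)  cross = 0.5·11 − 1·17 = -11.5000; (r_i+r_j)·cross = 1.5·-11.5000 = -17.2500
edge 1: (1,11)→(2,6)  cross = 1·6 − 2·11 = -16.0000; (r_i+r_j)·cross = 3·-16.0000 = -48.0000
edge 2: (2,6)→(19.5,0.5)  cross = 2·0.5 − 19.5·6 = -116.0000; (r_i+r_j)·cross = 21.5·-116.0000 = -2494.0000
edge 3: (19.5,0.5)→(14,23)  cross = 19.5·23 − 14·0.5 = 441.5000; (r_i+r_j)·cross = 33.5·441.5000 = 14790.2500
edge 4: (14,23)→(10.5,27)  cross = 14·27 − 10.5·23 = 136.5000; (r_i+r_j)·cross = 24.5·136.5000 = 3344.2500
edge 5: (10.5,27)→(7,25)  cross = 10.5·25 − 7·27 = 73.5000; (r_i+r_j)·cross = 17.5·73.5000 = 1286.2500
edge 6: (7,25)→(0.5,17)  cross = 7·17 − 0.5·25 = 106.5000; (r_i+r_j)·cross = 7.5·106.5000 = 798.7500
Σcross = 614.5000 → A = |Σcross|/2 = 307.2500 mm²
Σ(r_i+r_j)·cross = 17660.2500 → first moment M = |Σ|/6 = 2943.3750
R_c = M/A = 2943.3750/307.2500 = 9.5797 mm
θ = 355° = 6.195919 rad
V = θ·R_c·A = 6.195919·9.5797·307.2500 = 18236.913 mm³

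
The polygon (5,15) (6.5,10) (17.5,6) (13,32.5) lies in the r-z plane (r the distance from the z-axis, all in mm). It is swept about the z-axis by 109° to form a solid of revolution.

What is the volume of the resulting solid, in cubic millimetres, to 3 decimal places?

Profile (r,z), 4 vertices: (5,15) (6.5,10) (17.5,6) (13,32.5)
edge 0: (5,15)→(6.5,10)  cross = 5·10 − 6.5·15 = -47.5000; (r_i+r_j)·cross = 11.5·-47.5000 = -546.2500
edge 1: (6.5,10)→(17.5,6)  cross = 6.5·6 − 17.5·10 = -136.0000; (r_i+r_j)·cross = 24·-136.0000 = -3264.0000
edge 2: (17.5,6)→(13,32.5)  cross = 17.5·32.5 − 13·6 = 490.7500; (r_i+r_j)·cross = 30.5·490.7500 = 14967.8750
edge 3: (13,32.5)→(5,15)  cross = 13·15 − 5·32.5 = 32.5000; (r_i+r_j)·cross = 18·32.5000 = 585.0000
Σcross = 339.7500 → A = |Σcross|/2 = 169.8750 mm²
Σ(r_i+r_j)·cross = 11742.6250 → first moment M = |Σ|/6 = 1957.1042
R_c = M/A = 1957.1042/169.8750 = 11.5208 mm
θ = 109° = 1.902409 rad
V = θ·R_c·A = 1.902409·11.5208·169.8750 = 3723.212 mm³

Volume = 3723.212 mm³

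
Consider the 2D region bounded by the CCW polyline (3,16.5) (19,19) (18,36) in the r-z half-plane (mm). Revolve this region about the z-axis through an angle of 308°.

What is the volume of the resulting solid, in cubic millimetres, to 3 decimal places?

Volume = 9837.374 mm³

Profile (r,z), 3 vertices: (3,16.5) (19,19) (18,36)
edge 0: (3,16.5)→(19,19)  cross = 3·19 − 19·16.5 = -256.5000; (r_i+r_j)·cross = 22·-256.5000 = -5643.0000
edge 1: (19,19)→(18,36)  cross = 19·36 − 18·19 = 342.0000; (r_i+r_j)·cross = 37·342.0000 = 12654.0000
edge 2: (18,36)→(3,16.5)  cross = 18·16.5 − 3·36 = 189.0000; (r_i+r_j)·cross = 21·189.0000 = 3969.0000
Σcross = 274.5000 → A = |Σcross|/2 = 137.2500 mm²
Σ(r_i+r_j)·cross = 10980.0000 → first moment M = |Σ|/6 = 1830.0000
R_c = M/A = 1830.0000/137.2500 = 13.3333 mm
θ = 308° = 5.375614 rad
V = θ·R_c·A = 5.375614·13.3333·137.2500 = 9837.374 mm³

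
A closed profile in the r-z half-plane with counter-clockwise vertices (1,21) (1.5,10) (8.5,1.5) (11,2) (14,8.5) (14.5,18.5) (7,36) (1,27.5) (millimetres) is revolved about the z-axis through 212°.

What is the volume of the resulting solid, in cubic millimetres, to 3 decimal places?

Volume = 8826.353 mm³

Profile (r,z), 8 vertices: (1,21) (1.5,10) (8.5,1.5) (11,2) (14,8.5) (14.5,18.5) (7,36) (1,27.5)
edge 0: (1,21)→(1.5,10)  cross = 1·10 − 1.5·21 = -21.5000; (r_i+r_j)·cross = 2.5·-21.5000 = -53.7500
edge 1: (1.5,10)→(8.5,1.5)  cross = 1.5·1.5 − 8.5·10 = -82.7500; (r_i+r_j)·cross = 10·-82.7500 = -827.5000
edge 2: (8.5,1.5)→(11,2)  cross = 8.5·2 − 11·1.5 = 0.5000; (r_i+r_j)·cross = 19.5·0.5000 = 9.7500
edge 3: (11,2)→(14,8.5)  cross = 11·8.5 − 14·2 = 65.5000; (r_i+r_j)·cross = 25·65.5000 = 1637.5000
edge 4: (14,8.5)→(14.5,18.5)  cross = 14·18.5 − 14.5·8.5 = 135.7500; (r_i+r_j)·cross = 28.5·135.7500 = 3868.8750
edge 5: (14.5,18.5)→(7,36)  cross = 14.5·36 − 7·18.5 = 392.5000; (r_i+r_j)·cross = 21.5·392.5000 = 8438.7500
edge 6: (7,36)→(1,27.5)  cross = 7·27.5 − 1·36 = 156.5000; (r_i+r_j)·cross = 8·156.5000 = 1252.0000
edge 7: (1,27.5)→(1,21)  cross = 1·21 − 1·27.5 = -6.5000; (r_i+r_j)·cross = 2·-6.5000 = -13.0000
Σcross = 640.0000 → A = |Σcross|/2 = 320.0000 mm²
Σ(r_i+r_j)·cross = 14312.6250 → first moment M = |Σ|/6 = 2385.4375
R_c = M/A = 2385.4375/320.0000 = 7.4545 mm
θ = 212° = 3.700098 rad
V = θ·R_c·A = 3.700098·7.4545·320.0000 = 8826.353 mm³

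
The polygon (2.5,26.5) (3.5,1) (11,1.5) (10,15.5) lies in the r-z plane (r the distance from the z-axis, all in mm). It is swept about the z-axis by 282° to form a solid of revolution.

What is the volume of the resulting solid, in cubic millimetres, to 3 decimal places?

Volume = 4486.042 mm³

Profile (r,z), 4 vertices: (2.5,26.5) (3.5,1) (11,1.5) (10,15.5)
edge 0: (2.5,26.5)→(3.5,1)  cross = 2.5·1 − 3.5·26.5 = -90.2500; (r_i+r_j)·cross = 6·-90.2500 = -541.5000
edge 1: (3.5,1)→(11,1.5)  cross = 3.5·1.5 − 11·1 = -5.7500; (r_i+r_j)·cross = 14.5·-5.7500 = -83.3750
edge 2: (11,1.5)→(10,15.5)  cross = 11·15.5 − 10·1.5 = 155.5000; (r_i+r_j)·cross = 21·155.5000 = 3265.5000
edge 3: (10,15.5)→(2.5,26.5)  cross = 10·26.5 − 2.5·15.5 = 226.2500; (r_i+r_j)·cross = 12.5·226.2500 = 2828.1250
Σcross = 285.7500 → A = |Σcross|/2 = 142.8750 mm²
Σ(r_i+r_j)·cross = 5468.7500 → first moment M = |Σ|/6 = 911.4583
R_c = M/A = 911.4583/142.8750 = 6.3794 mm
θ = 282° = 4.921828 rad
V = θ·R_c·A = 4.921828·6.3794·142.8750 = 4486.042 mm³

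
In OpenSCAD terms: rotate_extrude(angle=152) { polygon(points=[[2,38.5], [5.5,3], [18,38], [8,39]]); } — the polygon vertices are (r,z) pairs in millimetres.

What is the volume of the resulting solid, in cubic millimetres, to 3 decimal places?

Volume = 6520.553 mm³

Profile (r,z), 4 vertices: (2,38.5) (5.5,3) (18,38) (8,39)
edge 0: (2,38.5)→(5.5,3)  cross = 2·3 − 5.5·38.5 = -205.7500; (r_i+r_j)·cross = 7.5·-205.7500 = -1543.1250
edge 1: (5.5,3)→(18,38)  cross = 5.5·38 − 18·3 = 155.0000; (r_i+r_j)·cross = 23.5·155.0000 = 3642.5000
edge 2: (18,38)→(8,39)  cross = 18·39 − 8·38 = 398.0000; (r_i+r_j)·cross = 26·398.0000 = 10348.0000
edge 3: (8,39)→(2,38.5)  cross = 8·38.5 − 2·39 = 230.0000; (r_i+r_j)·cross = 10·230.0000 = 2300.0000
Σcross = 577.2500 → A = |Σcross|/2 = 288.6250 mm²
Σ(r_i+r_j)·cross = 14747.3750 → first moment M = |Σ|/6 = 2457.8958
R_c = M/A = 2457.8958/288.6250 = 8.5159 mm
θ = 152° = 2.652900 rad
V = θ·R_c·A = 2.652900·8.5159·288.6250 = 6520.553 mm³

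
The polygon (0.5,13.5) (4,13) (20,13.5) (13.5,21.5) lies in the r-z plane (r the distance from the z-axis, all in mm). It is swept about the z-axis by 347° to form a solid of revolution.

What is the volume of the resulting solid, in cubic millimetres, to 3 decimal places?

Profile (r,z), 4 vertices: (0.5,13.5) (4,13) (20,13.5) (13.5,21.5)
edge 0: (0.5,13.5)→(4,13)  cross = 0.5·13 − 4·13.5 = -47.5000; (r_i+r_j)·cross = 4.5·-47.5000 = -213.7500
edge 1: (4,13)→(20,13.5)  cross = 4·13.5 − 20·13 = -206.0000; (r_i+r_j)·cross = 24·-206.0000 = -4944.0000
edge 2: (20,13.5)→(13.5,21.5)  cross = 20·21.5 − 13.5·13.5 = 247.7500; (r_i+r_j)·cross = 33.5·247.7500 = 8299.6250
edge 3: (13.5,21.5)→(0.5,13.5)  cross = 13.5·13.5 − 0.5·21.5 = 171.5000; (r_i+r_j)·cross = 14·171.5000 = 2401.0000
Σcross = 165.7500 → A = |Σcross|/2 = 82.8750 mm²
Σ(r_i+r_j)·cross = 5542.8750 → first moment M = |Σ|/6 = 923.8125
R_c = M/A = 923.8125/82.8750 = 11.1471 mm
θ = 347° = 6.056293 rad
V = θ·R_c·A = 6.056293·11.1471·82.8750 = 5594.879 mm³

Volume = 5594.879 mm³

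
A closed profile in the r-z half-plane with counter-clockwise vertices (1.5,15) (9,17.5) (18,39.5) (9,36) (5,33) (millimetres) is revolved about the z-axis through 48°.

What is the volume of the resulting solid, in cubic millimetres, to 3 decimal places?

Volume = 1347.796 mm³

Profile (r,z), 5 vertices: (1.5,15) (9,17.5) (18,39.5) (9,36) (5,33)
edge 0: (1.5,15)→(9,17.5)  cross = 1.5·17.5 − 9·15 = -108.7500; (r_i+r_j)·cross = 10.5·-108.7500 = -1141.8750
edge 1: (9,17.5)→(18,39.5)  cross = 9·39.5 − 18·17.5 = 40.5000; (r_i+r_j)·cross = 27·40.5000 = 1093.5000
edge 2: (18,39.5)→(9,36)  cross = 18·36 − 9·39.5 = 292.5000; (r_i+r_j)·cross = 27·292.5000 = 7897.5000
edge 3: (9,36)→(5,33)  cross = 9·33 − 5·36 = 117.0000; (r_i+r_j)·cross = 14·117.0000 = 1638.0000
edge 4: (5,33)→(1.5,15)  cross = 5·15 − 1.5·33 = 25.5000; (r_i+r_j)·cross = 6.5·25.5000 = 165.7500
Σcross = 366.7500 → A = |Σcross|/2 = 183.3750 mm²
Σ(r_i+r_j)·cross = 9652.8750 → first moment M = |Σ|/6 = 1608.8125
R_c = M/A = 1608.8125/183.3750 = 8.7733 mm
θ = 48° = 0.837758 rad
V = θ·R_c·A = 0.837758·8.7733·183.3750 = 1347.796 mm³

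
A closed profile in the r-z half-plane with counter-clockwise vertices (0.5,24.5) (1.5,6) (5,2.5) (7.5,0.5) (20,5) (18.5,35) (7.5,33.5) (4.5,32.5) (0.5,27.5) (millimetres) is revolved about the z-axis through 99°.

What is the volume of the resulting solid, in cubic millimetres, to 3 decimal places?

Volume = 9976.828 mm³

Profile (r,z), 9 vertices: (0.5,24.5) (1.5,6) (5,2.5) (7.5,0.5) (20,5) (18.5,35) (7.5,33.5) (4.5,32.5) (0.5,27.5)
edge 0: (0.5,24.5)→(1.5,6)  cross = 0.5·6 − 1.5·24.5 = -33.7500; (r_i+r_j)·cross = 2·-33.7500 = -67.5000
edge 1: (1.5,6)→(5,2.5)  cross = 1.5·2.5 − 5·6 = -26.2500; (r_i+r_j)·cross = 6.5·-26.2500 = -170.6250
edge 2: (5,2.5)→(7.5,0.5)  cross = 5·0.5 − 7.5·2.5 = -16.2500; (r_i+r_j)·cross = 12.5·-16.2500 = -203.1250
edge 3: (7.5,0.5)→(20,5)  cross = 7.5·5 − 20·0.5 = 27.5000; (r_i+r_j)·cross = 27.5·27.5000 = 756.2500
edge 4: (20,5)→(18.5,35)  cross = 20·35 − 18.5·5 = 607.5000; (r_i+r_j)·cross = 38.5·607.5000 = 23388.7500
edge 5: (18.5,35)→(7.5,33.5)  cross = 18.5·33.5 − 7.5·35 = 357.2500; (r_i+r_j)·cross = 26·357.2500 = 9288.5000
edge 6: (7.5,33.5)→(4.5,32.5)  cross = 7.5·32.5 − 4.5·33.5 = 93.0000; (r_i+r_j)·cross = 12·93.0000 = 1116.0000
edge 7: (4.5,32.5)→(0.5,27.5)  cross = 4.5·27.5 − 0.5·32.5 = 107.5000; (r_i+r_j)·cross = 5·107.5000 = 537.5000
edge 8: (0.5,27.5)→(0.5,24.5)  cross = 0.5·24.5 − 0.5·27.5 = -1.5000; (r_i+r_j)·cross = 1·-1.5000 = -1.5000
Σcross = 1115.0000 → A = |Σcross|/2 = 557.5000 mm²
Σ(r_i+r_j)·cross = 34644.2500 → first moment M = |Σ|/6 = 5774.0417
R_c = M/A = 5774.0417/557.5000 = 10.3570 mm
θ = 99° = 1.727876 rad
V = θ·R_c·A = 1.727876·10.3570·557.5000 = 9976.828 mm³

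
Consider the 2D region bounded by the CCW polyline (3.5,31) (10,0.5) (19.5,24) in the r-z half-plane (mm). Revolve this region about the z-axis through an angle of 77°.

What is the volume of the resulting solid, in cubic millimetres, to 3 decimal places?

Profile (r,z), 3 vertices: (3.5,31) (10,0.5) (19.5,24)
edge 0: (3.5,31)→(10,0.5)  cross = 3.5·0.5 − 10·31 = -308.2500; (r_i+r_j)·cross = 13.5·-308.2500 = -4161.3750
edge 1: (10,0.5)→(19.5,24)  cross = 10·24 − 19.5·0.5 = 230.2500; (r_i+r_j)·cross = 29.5·230.2500 = 6792.3750
edge 2: (19.5,24)→(3.5,31)  cross = 19.5·31 − 3.5·24 = 520.5000; (r_i+r_j)·cross = 23·520.5000 = 11971.5000
Σcross = 442.5000 → A = |Σcross|/2 = 221.2500 mm²
Σ(r_i+r_j)·cross = 14602.5000 → first moment M = |Σ|/6 = 2433.7500
R_c = M/A = 2433.7500/221.2500 = 11.0000 mm
θ = 77° = 1.343904 rad
V = θ·R_c·A = 1.343904·11.0000·221.2500 = 3270.725 mm³

Volume = 3270.725 mm³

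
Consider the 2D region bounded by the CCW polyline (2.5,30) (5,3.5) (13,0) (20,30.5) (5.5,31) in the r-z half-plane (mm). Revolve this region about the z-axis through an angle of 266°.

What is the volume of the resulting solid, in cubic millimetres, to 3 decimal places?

Profile (r,z), 5 vertices: (2.5,30) (5,3.5) (13,0) (20,30.5) (5.5,31)
edge 0: (2.5,30)→(5,3.5)  cross = 2.5·3.5 − 5·30 = -141.2500; (r_i+r_j)·cross = 7.5·-141.2500 = -1059.3750
edge 1: (5,3.5)→(13,0)  cross = 5·0 − 13·3.5 = -45.5000; (r_i+r_j)·cross = 18·-45.5000 = -819.0000
edge 2: (13,0)→(20,30.5)  cross = 13·30.5 − 20·0 = 396.5000; (r_i+r_j)·cross = 33·396.5000 = 13084.5000
edge 3: (20,30.5)→(5.5,31)  cross = 20·31 − 5.5·30.5 = 452.2500; (r_i+r_j)·cross = 25.5·452.2500 = 11532.3750
edge 4: (5.5,31)→(2.5,30)  cross = 5.5·30 − 2.5·31 = 87.5000; (r_i+r_j)·cross = 8·87.5000 = 700.0000
Σcross = 749.5000 → A = |Σcross|/2 = 374.7500 mm²
Σ(r_i+r_j)·cross = 23438.5000 → first moment M = |Σ|/6 = 3906.4167
R_c = M/A = 3906.4167/374.7500 = 10.4241 mm
θ = 266° = 4.642576 rad
V = θ·R_c·A = 4.642576·10.4241·374.7500 = 18135.836 mm³

Volume = 18135.836 mm³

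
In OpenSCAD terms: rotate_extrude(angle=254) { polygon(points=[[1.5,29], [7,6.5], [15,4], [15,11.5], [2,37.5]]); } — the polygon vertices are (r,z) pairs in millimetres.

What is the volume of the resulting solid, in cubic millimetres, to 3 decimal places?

Volume = 6931.209 mm³

Profile (r,z), 5 vertices: (1.5,29) (7,6.5) (15,4) (15,11.5) (2,37.5)
edge 0: (1.5,29)→(7,6.5)  cross = 1.5·6.5 − 7·29 = -193.2500; (r_i+r_j)·cross = 8.5·-193.2500 = -1642.6250
edge 1: (7,6.5)→(15,4)  cross = 7·4 − 15·6.5 = -69.5000; (r_i+r_j)·cross = 22·-69.5000 = -1529.0000
edge 2: (15,4)→(15,11.5)  cross = 15·11.5 − 15·4 = 112.5000; (r_i+r_j)·cross = 30·112.5000 = 3375.0000
edge 3: (15,11.5)→(2,37.5)  cross = 15·37.5 − 2·11.5 = 539.5000; (r_i+r_j)·cross = 17·539.5000 = 9171.5000
edge 4: (2,37.5)→(1.5,29)  cross = 2·29 − 1.5·37.5 = 1.7500; (r_i+r_j)·cross = 3.5·1.7500 = 6.1250
Σcross = 391.0000 → A = |Σcross|/2 = 195.5000 mm²
Σ(r_i+r_j)·cross = 9381.0000 → first moment M = |Σ|/6 = 1563.5000
R_c = M/A = 1563.5000/195.5000 = 7.9974 mm
θ = 254° = 4.433136 rad
V = θ·R_c·A = 4.433136·7.9974·195.5000 = 6931.209 mm³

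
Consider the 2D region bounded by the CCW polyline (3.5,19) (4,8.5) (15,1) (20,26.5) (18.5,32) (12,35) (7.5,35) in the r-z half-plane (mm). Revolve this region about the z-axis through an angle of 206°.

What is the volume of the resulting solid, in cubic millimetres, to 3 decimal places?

Volume = 16546.230 mm³

Profile (r,z), 7 vertices: (3.5,19) (4,8.5) (15,1) (20,26.5) (18.5,32) (12,35) (7.5,35)
edge 0: (3.5,19)→(4,8.5)  cross = 3.5·8.5 − 4·19 = -46.2500; (r_i+r_j)·cross = 7.5·-46.2500 = -346.8750
edge 1: (4,8.5)→(15,1)  cross = 4·1 − 15·8.5 = -123.5000; (r_i+r_j)·cross = 19·-123.5000 = -2346.5000
edge 2: (15,1)→(20,26.5)  cross = 15·26.5 − 20·1 = 377.5000; (r_i+r_j)·cross = 35·377.5000 = 13212.5000
edge 3: (20,26.5)→(18.5,32)  cross = 20·32 − 18.5·26.5 = 149.7500; (r_i+r_j)·cross = 38.5·149.7500 = 5765.3750
edge 4: (18.5,32)→(12,35)  cross = 18.5·35 − 12·32 = 263.5000; (r_i+r_j)·cross = 30.5·263.5000 = 8036.7500
edge 5: (12,35)→(7.5,35)  cross = 12·35 − 7.5·35 = 157.5000; (r_i+r_j)·cross = 19.5·157.5000 = 3071.2500
edge 6: (7.5,35)→(3.5,19)  cross = 7.5·19 − 3.5·35 = 20.0000; (r_i+r_j)·cross = 11·20.0000 = 220.0000
Σcross = 798.5000 → A = |Σcross|/2 = 399.2500 mm²
Σ(r_i+r_j)·cross = 27612.5000 → first moment M = |Σ|/6 = 4602.0833
R_c = M/A = 4602.0833/399.2500 = 11.5268 mm
θ = 206° = 3.595378 rad
V = θ·R_c·A = 3.595378·11.5268·399.2500 = 16546.230 mm³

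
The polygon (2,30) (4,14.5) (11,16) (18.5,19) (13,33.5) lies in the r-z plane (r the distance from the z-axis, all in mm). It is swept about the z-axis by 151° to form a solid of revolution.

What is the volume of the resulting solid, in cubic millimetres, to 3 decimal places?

Volume = 5289.178 mm³

Profile (r,z), 5 vertices: (2,30) (4,14.5) (11,16) (18.5,19) (13,33.5)
edge 0: (2,30)→(4,14.5)  cross = 2·14.5 − 4·30 = -91.0000; (r_i+r_j)·cross = 6·-91.0000 = -546.0000
edge 1: (4,14.5)→(11,16)  cross = 4·16 − 11·14.5 = -95.5000; (r_i+r_j)·cross = 15·-95.5000 = -1432.5000
edge 2: (11,16)→(18.5,19)  cross = 11·19 − 18.5·16 = -87.0000; (r_i+r_j)·cross = 29.5·-87.0000 = -2566.5000
edge 3: (18.5,19)→(13,33.5)  cross = 18.5·33.5 − 13·19 = 372.7500; (r_i+r_j)·cross = 31.5·372.7500 = 11741.6250
edge 4: (13,33.5)→(2,30)  cross = 13·30 − 2·33.5 = 323.0000; (r_i+r_j)·cross = 15·323.0000 = 4845.0000
Σcross = 422.2500 → A = |Σcross|/2 = 211.1250 mm²
Σ(r_i+r_j)·cross = 12041.6250 → first moment M = |Σ|/6 = 2006.9375
R_c = M/A = 2006.9375/211.1250 = 9.5059 mm
θ = 151° = 2.635447 rad
V = θ·R_c·A = 2.635447·9.5059·211.1250 = 5289.178 mm³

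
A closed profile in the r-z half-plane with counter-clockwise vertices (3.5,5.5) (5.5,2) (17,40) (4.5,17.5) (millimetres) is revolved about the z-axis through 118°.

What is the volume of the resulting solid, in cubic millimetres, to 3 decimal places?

Profile (r,z), 4 vertices: (3.5,5.5) (5.5,2) (17,40) (4.5,17.5)
edge 0: (3.5,5.5)→(5.5,2)  cross = 3.5·2 − 5.5·5.5 = -23.2500; (r_i+r_j)·cross = 9·-23.2500 = -209.2500
edge 1: (5.5,2)→(17,40)  cross = 5.5·40 − 17·2 = 186.0000; (r_i+r_j)·cross = 22.5·186.0000 = 4185.0000
edge 2: (17,40)→(4.5,17.5)  cross = 17·17.5 − 4.5·40 = 117.5000; (r_i+r_j)·cross = 21.5·117.5000 = 2526.2500
edge 3: (4.5,17.5)→(3.5,5.5)  cross = 4.5·5.5 − 3.5·17.5 = -36.5000; (r_i+r_j)·cross = 8·-36.5000 = -292.0000
Σcross = 243.7500 → A = |Σcross|/2 = 121.8750 mm²
Σ(r_i+r_j)·cross = 6210.0000 → first moment M = |Σ|/6 = 1035.0000
R_c = M/A = 1035.0000/121.8750 = 8.4923 mm
θ = 118° = 2.059489 rad
V = θ·R_c·A = 2.059489·8.4923·121.8750 = 2131.571 mm³

Volume = 2131.571 mm³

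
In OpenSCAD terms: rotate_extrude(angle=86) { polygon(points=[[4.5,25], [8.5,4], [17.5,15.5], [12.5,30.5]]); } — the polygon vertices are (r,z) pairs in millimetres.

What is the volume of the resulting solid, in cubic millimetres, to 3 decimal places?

Profile (r,z), 4 vertices: (4.5,25) (8.5,4) (17.5,15.5) (12.5,30.5)
edge 0: (4.5,25)→(8.5,4)  cross = 4.5·4 − 8.5·25 = -194.5000; (r_i+r_j)·cross = 13·-194.5000 = -2528.5000
edge 1: (8.5,4)→(17.5,15.5)  cross = 8.5·15.5 − 17.5·4 = 61.7500; (r_i+r_j)·cross = 26·61.7500 = 1605.5000
edge 2: (17.5,15.5)→(12.5,30.5)  cross = 17.5·30.5 − 12.5·15.5 = 340.0000; (r_i+r_j)·cross = 30·340.0000 = 10200.0000
edge 3: (12.5,30.5)→(4.5,25)  cross = 12.5·25 − 4.5·30.5 = 175.2500; (r_i+r_j)·cross = 17·175.2500 = 2979.2500
Σcross = 382.5000 → A = |Σcross|/2 = 191.2500 mm²
Σ(r_i+r_j)·cross = 12256.2500 → first moment M = |Σ|/6 = 2042.7083
R_c = M/A = 2042.7083/191.2500 = 10.6808 mm
θ = 86° = 1.500983 rad
V = θ·R_c·A = 1.500983·10.6808·191.2500 = 3066.071 mm³

Volume = 3066.071 mm³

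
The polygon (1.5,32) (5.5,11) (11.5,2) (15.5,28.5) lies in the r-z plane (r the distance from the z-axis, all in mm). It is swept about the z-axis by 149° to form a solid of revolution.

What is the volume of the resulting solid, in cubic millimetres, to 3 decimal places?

Volume = 5477.389 mm³

Profile (r,z), 4 vertices: (1.5,32) (5.5,11) (11.5,2) (15.5,28.5)
edge 0: (1.5,32)→(5.5,11)  cross = 1.5·11 − 5.5·32 = -159.5000; (r_i+r_j)·cross = 7·-159.5000 = -1116.5000
edge 1: (5.5,11)→(11.5,2)  cross = 5.5·2 − 11.5·11 = -115.5000; (r_i+r_j)·cross = 17·-115.5000 = -1963.5000
edge 2: (11.5,2)→(15.5,28.5)  cross = 11.5·28.5 − 15.5·2 = 296.7500; (r_i+r_j)·cross = 27·296.7500 = 8012.2500
edge 3: (15.5,28.5)→(1.5,32)  cross = 15.5·32 − 1.5·28.5 = 453.2500; (r_i+r_j)·cross = 17·453.2500 = 7705.2500
Σcross = 475.0000 → A = |Σcross|/2 = 237.5000 mm²
Σ(r_i+r_j)·cross = 12637.5000 → first moment M = |Σ|/6 = 2106.2500
R_c = M/A = 2106.2500/237.5000 = 8.8684 mm
θ = 149° = 2.600541 rad
V = θ·R_c·A = 2.600541·8.8684·237.5000 = 5477.389 mm³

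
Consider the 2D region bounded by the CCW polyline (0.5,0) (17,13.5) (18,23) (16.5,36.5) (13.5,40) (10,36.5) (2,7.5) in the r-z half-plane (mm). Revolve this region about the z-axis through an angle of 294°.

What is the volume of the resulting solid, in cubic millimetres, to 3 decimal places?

Profile (r,z), 7 vertices: (0.5,0) (17,13.5) (18,23) (16.5,36.5) (13.5,40) (10,36.5) (2,7.5)
edge 0: (0.5,0)→(17,13.5)  cross = 0.5·13.5 − 17·0 = 6.7500; (r_i+r_j)·cross = 17.5·6.7500 = 118.1250
edge 1: (17,13.5)→(18,23)  cross = 17·23 − 18·13.5 = 148.0000; (r_i+r_j)·cross = 35·148.0000 = 5180.0000
edge 2: (18,23)→(16.5,36.5)  cross = 18·36.5 − 16.5·23 = 277.5000; (r_i+r_j)·cross = 34.5·277.5000 = 9573.7500
edge 3: (16.5,36.5)→(13.5,40)  cross = 16.5·40 − 13.5·36.5 = 167.2500; (r_i+r_j)·cross = 30·167.2500 = 5017.5000
edge 4: (13.5,40)→(10,36.5)  cross = 13.5·36.5 − 10·40 = 92.7500; (r_i+r_j)·cross = 23.5·92.7500 = 2179.6250
edge 5: (10,36.5)→(2,7.5)  cross = 10·7.5 − 2·36.5 = 2.0000; (r_i+r_j)·cross = 12·2.0000 = 24.0000
edge 6: (2,7.5)→(0.5,0)  cross = 2·0 − 0.5·7.5 = -3.7500; (r_i+r_j)·cross = 2.5·-3.7500 = -9.3750
Σcross = 690.5000 → A = |Σcross|/2 = 345.2500 mm²
Σ(r_i+r_j)·cross = 22083.6250 → first moment M = |Σ|/6 = 3680.6042
R_c = M/A = 3680.6042/345.2500 = 10.6607 mm
θ = 294° = 5.131268 rad
V = θ·R_c·A = 5.131268·10.6607·345.2500 = 18886.166 mm³

Volume = 18886.166 mm³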